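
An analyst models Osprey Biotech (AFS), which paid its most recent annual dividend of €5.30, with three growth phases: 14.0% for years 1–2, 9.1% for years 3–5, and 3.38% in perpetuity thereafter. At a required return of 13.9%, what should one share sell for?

€71.09

Three-stage DDM. Project D₁…D_5; terminal Gordon value at t=5 with g = 0.0338; discount at r = 0.139.
D_1 = 6.0420
D_2 = 6.8879
D_3 = 7.5147
D_4 = 8.1985
D_5 = 8.9446
TV_5 = 9.2469/(0.139−0.0338) = 87.8983
P₀ = Σ Dₜ/(1+r)ᵗ + TV_5/(1+r)^5 = 71.0891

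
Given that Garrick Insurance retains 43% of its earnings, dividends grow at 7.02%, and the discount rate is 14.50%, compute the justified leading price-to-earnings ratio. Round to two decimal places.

Payout ratio b = 1 − 0.43 = 0.57.
Justified leading P/E = b/(r−g) = 0.57/(0.145−0.0702) = 7.6203

7.62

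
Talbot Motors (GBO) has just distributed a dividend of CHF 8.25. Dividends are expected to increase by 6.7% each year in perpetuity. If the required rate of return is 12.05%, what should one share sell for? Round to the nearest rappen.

Gordon growth model: P₀ = D₁/(r − g). D₁ = 8.25 × (1 + 0.067) = 8.8027.
P₀ = 8.8027 / (0.1205 − 0.067) = 8.8027 / 0.0535 = 164.5374

CHF 164.54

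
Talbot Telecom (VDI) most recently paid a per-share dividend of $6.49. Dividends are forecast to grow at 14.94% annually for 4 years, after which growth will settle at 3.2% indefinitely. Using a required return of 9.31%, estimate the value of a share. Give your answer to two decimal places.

Two-stage DDM. Project D₁…D_4 at 0.1494, terminal growth 0.032, discount at r = 0.0931.
D_1 = 7.4596
D_2 = 8.5741
D_3 = 9.8550
D_4 = 11.3274
Terminal value at t=4: TV = D_5/(r−g) = 11.6899/(0.0931−0.032) = 191.3233
P₀ = 7.4596/(1+0.0931)^1 + 8.5741/(1+0.0931)^2 + 9.8550/(1+0.0931)^3 + 11.3274/(1+0.0931)^4 + 191.3233/(1+0.0931)^4 = 163.4866

$163.49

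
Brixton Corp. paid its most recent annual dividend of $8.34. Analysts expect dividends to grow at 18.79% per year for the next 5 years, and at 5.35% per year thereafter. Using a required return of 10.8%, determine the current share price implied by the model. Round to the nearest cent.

$279.99

Two-stage DDM. Project D₁…D_5 at 0.1879, terminal growth 0.0535, discount at r = 0.108.
D_1 = 9.9071
D_2 = 11.7686
D_3 = 13.9800
D_4 = 16.6068
D_5 = 19.7272
Terminal value at t=5: TV = D_6/(r−g) = 20.7826/(0.108−0.0535) = 381.3322
P₀ = 9.9071/(1+0.108)^1 + 11.7686/(1+0.108)^2 + 13.9800/(1+0.108)^3 + 16.6068/(1+0.108)^4 + 19.7272/(1+0.108)^5 + 381.3322/(1+0.108)^5 = 279.9888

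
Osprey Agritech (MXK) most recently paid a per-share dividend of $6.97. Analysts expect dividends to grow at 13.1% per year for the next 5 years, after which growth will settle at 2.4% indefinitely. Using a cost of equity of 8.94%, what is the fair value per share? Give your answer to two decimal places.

Two-stage DDM. Project D₁…D_5 at 0.131, terminal growth 0.024, discount at r = 0.0894.
D_1 = 7.8831
D_2 = 8.9158
D_3 = 10.0837
D_4 = 11.4047
D_5 = 12.8987
Terminal value at t=5: TV = D_6/(r−g) = 13.2083/(0.0894−0.024) = 201.9612
P₀ = 7.8831/(1+0.0894)^1 + 8.9158/(1+0.0894)^2 + 10.0837/(1+0.0894)^3 + 11.4047/(1+0.0894)^4 + 12.8987/(1+0.0894)^5 + 201.9612/(1+0.0894)^5 = 170.6744

$170.67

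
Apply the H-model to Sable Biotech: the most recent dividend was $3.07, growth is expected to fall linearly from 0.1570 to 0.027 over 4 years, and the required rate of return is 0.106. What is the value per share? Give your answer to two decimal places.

H-model: P₀ = D₀[(1+g_L) + H(g_S−g_L)]/(r−g_L), with H = 4/2 = 2.
P₀ = 3.07 × [(1+0.027) + 2×(0.157−0.027)] / (0.106−0.027)
   = 3.07 × 1.2870 / 0.079 = 50.0138

$50.01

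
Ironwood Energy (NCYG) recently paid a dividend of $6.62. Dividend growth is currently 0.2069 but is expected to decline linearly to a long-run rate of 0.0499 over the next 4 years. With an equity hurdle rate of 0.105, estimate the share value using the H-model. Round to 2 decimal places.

$163.87

H-model: P₀ = D₀[(1+g_L) + H(g_S−g_L)]/(r−g_L), with H = 4/2 = 2.
P₀ = 6.62 × [(1+0.0499) + 2×(0.2069−0.0499)] / (0.105−0.0499)
   = 6.62 × 1.3639 / 0.0551 = 163.8660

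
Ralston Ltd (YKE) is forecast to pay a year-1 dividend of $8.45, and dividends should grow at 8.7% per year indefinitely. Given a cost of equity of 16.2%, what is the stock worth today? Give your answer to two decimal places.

$112.67

Gordon growth model: P₀ = D₁/(r − g), with D₁ = 8.45 given directly.
P₀ = 8.4500 / (0.162 − 0.087) = 8.4500 / 0.075 = 112.6667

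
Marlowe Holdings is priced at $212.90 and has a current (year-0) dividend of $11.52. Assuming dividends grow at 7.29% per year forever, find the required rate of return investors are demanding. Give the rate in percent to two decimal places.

13.10%

Rearranging the constant-growth DDM: r = D₁/P₀ + g.
D₁ = 11.52 × (1 + 0.0729) = 12.3598.
r = 12.3598 / 212.90 + 0.0729 = 0.05805 + 0.0729 = 0.13095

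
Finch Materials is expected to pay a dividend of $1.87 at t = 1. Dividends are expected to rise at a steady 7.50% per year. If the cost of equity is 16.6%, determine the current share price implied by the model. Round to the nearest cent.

$20.55

Gordon growth model: P₀ = D₁/(r − g), with D₁ = 1.87 given directly.
P₀ = 1.8700 / (0.166 − 0.075) = 1.8700 / 0.091 = 20.5495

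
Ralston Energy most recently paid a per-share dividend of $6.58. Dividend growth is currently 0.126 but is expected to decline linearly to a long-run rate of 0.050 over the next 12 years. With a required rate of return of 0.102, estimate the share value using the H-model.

H-model: P₀ = D₀[(1+g_L) + H(g_S−g_L)]/(r−g_L), with H = 12/2 = 6.
P₀ = 6.58 × [(1+0.05) + 6×(0.126−0.05)] / (0.102−0.05)
   = 6.58 × 1.5060 / 0.052 = 190.5669

$190.57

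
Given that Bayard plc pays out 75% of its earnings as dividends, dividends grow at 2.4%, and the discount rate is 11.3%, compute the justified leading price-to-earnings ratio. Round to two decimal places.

Justified leading P/E = b/(r−g) = 0.75/(0.113−0.024) = 8.4270

8.43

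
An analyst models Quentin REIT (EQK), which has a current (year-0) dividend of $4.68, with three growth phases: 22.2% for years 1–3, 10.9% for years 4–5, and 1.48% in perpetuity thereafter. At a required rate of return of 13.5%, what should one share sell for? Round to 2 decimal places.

Three-stage DDM. Project D₁…D_5; terminal Gordon value at t=5 with g = 0.0148; discount at r = 0.135.
D_1 = 5.7190
D_2 = 6.9886
D_3 = 8.5400
D_4 = 9.4709
D_5 = 10.5032
TV_5 = 10.6587/(0.135−0.0148) = 88.6745
P₀ = Σ Dₜ/(1+r)ᵗ + TV_5/(1+r)^5 = 74.6659

$74.67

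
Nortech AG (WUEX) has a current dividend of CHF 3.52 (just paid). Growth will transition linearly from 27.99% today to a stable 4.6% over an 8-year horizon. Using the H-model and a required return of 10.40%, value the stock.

H-model: P₀ = D₀[(1+g_L) + H(g_S−g_L)]/(r−g_L), with H = 8/2 = 4.
P₀ = 3.52 × [(1+0.046) + 4×(0.2799−0.046)] / (0.104−0.046)
   = 3.52 × 1.9816 / 0.058 = 120.2626

CHF 120.26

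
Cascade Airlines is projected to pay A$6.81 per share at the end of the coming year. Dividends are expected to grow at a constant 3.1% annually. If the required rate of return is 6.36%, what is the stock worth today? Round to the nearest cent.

Gordon growth model: P₀ = D₁/(r − g), with D₁ = 6.81 given directly.
P₀ = 6.8100 / (0.0636 − 0.031) = 6.8100 / 0.0326 = 208.8957

A$208.90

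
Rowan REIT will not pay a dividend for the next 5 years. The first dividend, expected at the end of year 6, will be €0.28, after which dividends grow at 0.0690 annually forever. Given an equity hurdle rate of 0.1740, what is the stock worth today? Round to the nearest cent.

€1.20

Deferred-dividend DDM. At t=5 the remaining stream is a growing perpetuity with first payment D_6 = 0.28.
V_5 = D_6/(r−g) = 0.28/(0.174−0.069) = 2.6667
P₀ = V_5/(1+r)^5 = 2.6667/(1+0.174)^5 = 1.1957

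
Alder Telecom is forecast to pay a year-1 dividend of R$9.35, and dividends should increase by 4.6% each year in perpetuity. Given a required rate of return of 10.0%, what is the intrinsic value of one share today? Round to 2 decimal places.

Gordon growth model: P₀ = D₁/(r − g), with D₁ = 9.35 given directly.
P₀ = 9.3500 / (0.1 − 0.046) = 9.3500 / 0.054 = 173.1481

R$173.15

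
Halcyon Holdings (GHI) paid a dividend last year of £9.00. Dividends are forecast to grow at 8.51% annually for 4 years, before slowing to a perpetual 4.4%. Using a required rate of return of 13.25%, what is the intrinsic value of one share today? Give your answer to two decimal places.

£121.87

Two-stage DDM. Project D₁…D_4 at 0.0851, terminal growth 0.044, discount at r = 0.1325.
D_1 = 9.7659
D_2 = 10.5970
D_3 = 11.4988
D_4 = 12.4773
Terminal value at t=4: TV = D_5/(r−g) = 13.0263/(0.1325−0.044) = 147.1902
P₀ = 9.7659/(1+0.1325)^1 + 10.5970/(1+0.1325)^2 + 11.4988/(1+0.1325)^3 + 12.4773/(1+0.1325)^4 + 147.1902/(1+0.1325)^4 = 121.8675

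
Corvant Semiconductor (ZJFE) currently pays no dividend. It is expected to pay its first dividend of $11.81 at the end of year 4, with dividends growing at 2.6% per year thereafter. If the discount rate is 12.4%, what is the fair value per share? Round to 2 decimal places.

$84.86

Deferred-dividend DDM. At t=3 the remaining stream is a growing perpetuity with first payment D_4 = 11.81.
V_3 = D_4/(r−g) = 11.81/(0.124−0.026) = 120.5102
P₀ = V_3/(1+r)^3 = 120.5102/(1+0.124)^3 = 84.8643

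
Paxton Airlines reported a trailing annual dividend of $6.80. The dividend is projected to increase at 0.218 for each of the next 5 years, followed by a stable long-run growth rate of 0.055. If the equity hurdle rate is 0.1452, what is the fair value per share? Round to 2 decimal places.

$149.30

Two-stage DDM. Project D₁…D_5 at 0.218, terminal growth 0.055, discount at r = 0.1452.
D_1 = 8.2824
D_2 = 10.0880
D_3 = 12.2871
D_4 = 14.9657
D_5 = 18.2283
Terminal value at t=5: TV = D_6/(r−g) = 19.2308/(0.1452−0.055) = 213.2020
P₀ = 8.2824/(1+0.1452)^1 + 10.0880/(1+0.1452)^2 + 12.2871/(1+0.1452)^3 + 14.9657/(1+0.1452)^4 + 18.2283/(1+0.1452)^5 + 213.2020/(1+0.1452)^5 = 149.2998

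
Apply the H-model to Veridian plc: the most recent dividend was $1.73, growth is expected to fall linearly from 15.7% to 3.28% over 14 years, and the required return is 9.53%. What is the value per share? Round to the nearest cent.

H-model: P₀ = D₀[(1+g_L) + H(g_S−g_L)]/(r−g_L), with H = 14/2 = 7.
P₀ = 1.73 × [(1+0.0328) + 7×(0.157−0.0328)] / (0.0953−0.0328)
   = 1.73 × 1.9022 / 0.0625 = 52.6529

$52.65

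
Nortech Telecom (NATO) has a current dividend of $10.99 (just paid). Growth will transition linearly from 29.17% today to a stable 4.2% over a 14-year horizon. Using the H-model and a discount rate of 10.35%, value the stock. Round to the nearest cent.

$498.55

H-model: P₀ = D₀[(1+g_L) + H(g_S−g_L)]/(r−g_L), with H = 14/2 = 7.
P₀ = 10.99 × [(1+0.042) + 7×(0.2917−0.042)] / (0.1035−0.042)
   = 10.99 × 2.7899 / 0.0615 = 498.5529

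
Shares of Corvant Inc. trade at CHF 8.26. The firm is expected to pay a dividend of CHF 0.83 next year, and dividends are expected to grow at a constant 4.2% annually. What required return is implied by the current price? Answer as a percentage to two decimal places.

14.25%

Rearranging the constant-growth DDM: r = D₁/P₀ + g.
r = 0.8300 / 8.26 + 0.042 = 0.10048 + 0.042 = 0.14248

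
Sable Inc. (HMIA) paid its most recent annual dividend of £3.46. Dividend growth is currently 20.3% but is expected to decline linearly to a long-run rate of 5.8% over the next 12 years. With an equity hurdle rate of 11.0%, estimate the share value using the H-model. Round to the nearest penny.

H-model: P₀ = D₀[(1+g_L) + H(g_S−g_L)]/(r−g_L), with H = 12/2 = 6.
P₀ = 3.46 × [(1+0.058) + 6×(0.203−0.058)] / (0.11−0.058)
   = 3.46 × 1.9280 / 0.052 = 128.2862

£128.29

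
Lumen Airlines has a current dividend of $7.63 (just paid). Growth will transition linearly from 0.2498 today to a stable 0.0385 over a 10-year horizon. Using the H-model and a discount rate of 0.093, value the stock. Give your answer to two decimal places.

H-model: P₀ = D₀[(1+g_L) + H(g_S−g_L)]/(r−g_L), with H = 10/2 = 5.
P₀ = 7.63 × [(1+0.0385) + 5×(0.2498−0.0385)] / (0.093−0.0385)
   = 7.63 × 2.0950 / 0.0545 = 293.3000

$293.30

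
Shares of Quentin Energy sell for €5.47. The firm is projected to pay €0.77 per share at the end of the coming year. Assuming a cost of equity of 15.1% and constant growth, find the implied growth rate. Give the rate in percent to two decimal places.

From P₀ = D₁/(r − g), the implied growth is g = r − D₁/P₀.
g = 0.151 − 0.77/5.47 = 0.151 − 0.14077 = 0.01023

1.02%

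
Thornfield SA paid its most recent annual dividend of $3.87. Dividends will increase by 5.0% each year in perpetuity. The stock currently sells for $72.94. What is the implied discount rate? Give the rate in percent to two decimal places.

10.57%

Rearranging the constant-growth DDM: r = D₁/P₀ + g.
D₁ = 3.87 × (1 + 0.05) = 4.0635.
r = 4.0635 / 72.94 + 0.05 = 0.05571 + 0.05 = 0.10571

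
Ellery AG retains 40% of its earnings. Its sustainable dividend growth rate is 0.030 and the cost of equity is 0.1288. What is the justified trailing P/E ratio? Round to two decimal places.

6.26

Payout ratio b = 1 − 0.40 = 0.60.
Justified trailing P/E = b(1+g)/(r−g) = 0.60×(1+0.03)/(0.1288−0.03) = 6.2551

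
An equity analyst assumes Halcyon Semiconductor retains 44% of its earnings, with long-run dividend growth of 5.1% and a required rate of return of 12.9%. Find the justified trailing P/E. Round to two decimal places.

7.55

Payout ratio b = 1 − 0.44 = 0.56.
Justified trailing P/E = b(1+g)/(r−g) = 0.56×(1+0.051)/(0.129−0.051) = 7.5456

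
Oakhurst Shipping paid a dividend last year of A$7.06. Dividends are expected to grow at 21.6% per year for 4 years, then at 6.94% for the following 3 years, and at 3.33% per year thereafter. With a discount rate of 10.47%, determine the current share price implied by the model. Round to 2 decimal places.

A$201.33

Three-stage DDM. Project D₁…D_7; terminal Gordon value at t=7 with g = 0.0333; discount at r = 0.1047.
D_1 = 8.5850
D_2 = 10.4393
D_3 = 12.6942
D_4 = 15.4362
D_5 = 16.5074
D_6 = 17.6530
D_7 = 18.8782
TV_7 = 19.5068/(0.1047−0.0333) = 273.2044
P₀ = Σ Dₜ/(1+r)ᵗ + TV_7/(1+r)^7 = 201.3304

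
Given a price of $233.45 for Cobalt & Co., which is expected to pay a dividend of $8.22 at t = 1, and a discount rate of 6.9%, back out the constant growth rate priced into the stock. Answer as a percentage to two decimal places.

3.38%

From P₀ = D₁/(r − g), the implied growth is g = r − D₁/P₀.
g = 0.069 − 8.22/233.45 = 0.069 − 0.03521 = 0.03379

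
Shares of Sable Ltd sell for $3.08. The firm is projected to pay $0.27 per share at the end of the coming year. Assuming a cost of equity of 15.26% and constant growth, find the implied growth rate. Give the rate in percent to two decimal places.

6.49%

From P₀ = D₁/(r − g), the implied growth is g = r − D₁/P₀.
g = 0.1526 − 0.27/3.08 = 0.1526 − 0.08766 = 0.06494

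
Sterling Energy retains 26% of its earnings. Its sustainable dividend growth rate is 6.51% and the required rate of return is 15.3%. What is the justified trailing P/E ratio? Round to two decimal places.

Payout ratio b = 1 − 0.26 = 0.74.
Justified trailing P/E = b(1+g)/(r−g) = 0.74×(1+0.0651)/(0.153−0.0651) = 8.9667

8.97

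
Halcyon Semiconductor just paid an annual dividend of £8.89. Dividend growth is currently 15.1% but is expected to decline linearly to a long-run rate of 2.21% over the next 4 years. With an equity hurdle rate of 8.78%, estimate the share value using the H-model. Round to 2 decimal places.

H-model: P₀ = D₀[(1+g_L) + H(g_S−g_L)]/(r−g_L), with H = 4/2 = 2.
P₀ = 8.89 × [(1+0.0221) + 2×(0.151−0.0221)] / (0.0878−0.0221)
   = 8.89 × 1.2799 / 0.0657 = 173.1859

£173.19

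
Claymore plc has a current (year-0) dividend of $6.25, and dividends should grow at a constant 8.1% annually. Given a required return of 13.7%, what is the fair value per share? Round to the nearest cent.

$120.65

Gordon growth model: P₀ = D₁/(r − g). D₁ = 6.25 × (1 + 0.081) = 6.7562.
P₀ = 6.7562 / (0.137 − 0.081) = 6.7562 / 0.056 = 120.6473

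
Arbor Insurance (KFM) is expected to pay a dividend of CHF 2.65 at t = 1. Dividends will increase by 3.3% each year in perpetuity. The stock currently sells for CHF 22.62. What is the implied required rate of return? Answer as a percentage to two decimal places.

15.02%

Rearranging the constant-growth DDM: r = D₁/P₀ + g.
r = 2.6500 / 22.62 + 0.033 = 0.11715 + 0.033 = 0.15015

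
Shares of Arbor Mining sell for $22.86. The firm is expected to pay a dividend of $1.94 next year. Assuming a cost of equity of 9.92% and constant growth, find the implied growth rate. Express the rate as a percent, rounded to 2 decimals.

1.43%

From P₀ = D₁/(r − g), the implied growth is g = r − D₁/P₀.
g = 0.0992 − 1.94/22.86 = 0.0992 − 0.08486 = 0.01434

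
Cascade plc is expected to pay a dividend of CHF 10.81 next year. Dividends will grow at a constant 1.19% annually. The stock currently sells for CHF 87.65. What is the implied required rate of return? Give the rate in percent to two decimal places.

13.52%

Rearranging the constant-growth DDM: r = D₁/P₀ + g.
r = 10.8100 / 87.65 + 0.0119 = 0.12333 + 0.0119 = 0.13523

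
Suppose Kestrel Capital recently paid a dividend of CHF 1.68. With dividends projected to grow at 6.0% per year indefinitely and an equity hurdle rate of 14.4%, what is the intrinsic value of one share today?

Gordon growth model: P₀ = D₁/(r − g). D₁ = 1.68 × (1 + 0.06) = 1.7808.
P₀ = 1.7808 / (0.144 − 0.06) = 1.7808 / 0.084 = 21.2000

CHF 21.20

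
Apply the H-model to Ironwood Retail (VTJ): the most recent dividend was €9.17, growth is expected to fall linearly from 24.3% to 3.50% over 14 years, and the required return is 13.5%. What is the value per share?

H-model: P₀ = D₀[(1+g_L) + H(g_S−g_L)]/(r−g_L), with H = 14/2 = 7.
P₀ = 9.17 × [(1+0.035) + 7×(0.243−0.035)] / (0.135−0.035)
   = 9.17 × 2.4910 / 0.1 = 228.4247

€228.42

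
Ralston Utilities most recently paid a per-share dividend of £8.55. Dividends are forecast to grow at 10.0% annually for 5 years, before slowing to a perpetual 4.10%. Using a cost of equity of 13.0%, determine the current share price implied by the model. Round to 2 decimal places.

Two-stage DDM. Project D₁…D_5 at 0.1, terminal growth 0.041, discount at r = 0.13.
D_1 = 9.4050
D_2 = 10.3455
D_3 = 11.3801
D_4 = 12.5181
D_5 = 13.7699
Terminal value at t=5: TV = D_6/(r−g) = 14.3344/(0.13−0.041) = 161.0610
P₀ = 9.4050/(1+0.13)^1 + 10.3455/(1+0.13)^2 + 11.3801/(1+0.13)^3 + 12.5181/(1+0.13)^4 + 13.7699/(1+0.13)^5 + 161.0610/(1+0.13)^5 = 126.8807

£126.88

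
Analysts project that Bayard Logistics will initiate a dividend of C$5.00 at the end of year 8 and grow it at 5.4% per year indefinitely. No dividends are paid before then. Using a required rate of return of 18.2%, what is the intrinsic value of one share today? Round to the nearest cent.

Deferred-dividend DDM. At t=7 the remaining stream is a growing perpetuity with first payment D_8 = 5.00.
V_7 = D_8/(r−g) = 5.00/(0.182−0.054) = 39.0625
P₀ = V_7/(1+r)^7 = 39.0625/(1+0.182)^7 = 12.1182

C$12.12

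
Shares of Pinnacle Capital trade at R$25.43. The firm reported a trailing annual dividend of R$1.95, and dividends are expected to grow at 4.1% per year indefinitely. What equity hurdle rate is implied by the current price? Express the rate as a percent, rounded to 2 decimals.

12.08%

Rearranging the constant-growth DDM: r = D₁/P₀ + g.
D₁ = 1.95 × (1 + 0.041) = 2.0299.
r = 2.0299 / 25.43 + 0.041 = 0.07983 + 0.041 = 0.12083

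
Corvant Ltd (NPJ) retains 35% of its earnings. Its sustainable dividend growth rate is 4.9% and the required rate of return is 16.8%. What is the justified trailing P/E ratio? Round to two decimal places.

Payout ratio b = 1 − 0.35 = 0.65.
Justified trailing P/E = b(1+g)/(r−g) = 0.65×(1+0.049)/(0.168−0.049) = 5.7298

5.73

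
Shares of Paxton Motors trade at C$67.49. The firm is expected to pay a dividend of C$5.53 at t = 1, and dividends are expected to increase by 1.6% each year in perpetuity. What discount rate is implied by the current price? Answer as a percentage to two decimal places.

Rearranging the constant-growth DDM: r = D₁/P₀ + g.
r = 5.5300 / 67.49 + 0.016 = 0.08194 + 0.016 = 0.09794

9.79%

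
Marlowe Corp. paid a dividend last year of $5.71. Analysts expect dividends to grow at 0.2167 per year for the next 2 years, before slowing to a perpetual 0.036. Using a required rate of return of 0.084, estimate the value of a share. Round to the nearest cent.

$168.86

Two-stage DDM. Project D₁…D_2 at 0.2167, terminal growth 0.036, discount at r = 0.084.
D_1 = 6.9474
D_2 = 8.4528
Terminal value at t=2: TV = D_3/(r−g) = 8.7572/(0.084−0.036) = 182.4407
P₀ = 6.9474/(1+0.084)^1 + 8.4528/(1+0.084)^2 + 182.4407/(1+0.084)^2 = 168.8638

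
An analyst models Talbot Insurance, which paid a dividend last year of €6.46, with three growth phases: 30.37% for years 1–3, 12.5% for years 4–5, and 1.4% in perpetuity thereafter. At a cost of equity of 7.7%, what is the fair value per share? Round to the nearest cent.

€254.44

Three-stage DDM. Project D₁…D_5; terminal Gordon value at t=5 with g = 0.014; discount at r = 0.077.
D_1 = 8.4219
D_2 = 10.9796
D_3 = 14.3141
D_4 = 16.1034
D_5 = 18.1163
TV_5 = 18.3700/(0.077−0.014) = 291.5869
P₀ = Σ Dₜ/(1+r)ᵗ + TV_5/(1+r)^5 = 254.4436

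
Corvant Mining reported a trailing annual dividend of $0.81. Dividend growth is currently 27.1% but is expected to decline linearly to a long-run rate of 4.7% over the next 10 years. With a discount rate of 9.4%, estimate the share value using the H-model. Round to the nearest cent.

H-model: P₀ = D₀[(1+g_L) + H(g_S−g_L)]/(r−g_L), with H = 10/2 = 5.
P₀ = 0.81 × [(1+0.047) + 5×(0.271−0.047)] / (0.094−0.047)
   = 0.81 × 2.1670 / 0.047 = 37.3462

$37.35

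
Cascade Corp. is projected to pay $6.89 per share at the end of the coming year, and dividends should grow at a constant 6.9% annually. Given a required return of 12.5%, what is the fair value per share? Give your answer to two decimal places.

Gordon growth model: P₀ = D₁/(r − g), with D₁ = 6.89 given directly.
P₀ = 6.8900 / (0.125 − 0.069) = 6.8900 / 0.056 = 123.0357

$123.04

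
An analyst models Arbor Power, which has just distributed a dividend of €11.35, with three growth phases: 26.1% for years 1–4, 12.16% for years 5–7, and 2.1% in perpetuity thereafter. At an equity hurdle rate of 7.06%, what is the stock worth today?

€658.52

Three-stage DDM. Project D₁…D_7; terminal Gordon value at t=7 with g = 0.021; discount at r = 0.0706.
D_1 = 14.3124
D_2 = 18.0479
D_3 = 22.7584
D_4 = 28.6983
D_5 = 32.1880
D_6 = 36.1021
D_7 = 40.4921
TV_7 = 41.3424/(0.0706−0.021) = 833.5166
P₀ = Σ Dₜ/(1+r)ᵗ + TV_7/(1+r)^7 = 658.5237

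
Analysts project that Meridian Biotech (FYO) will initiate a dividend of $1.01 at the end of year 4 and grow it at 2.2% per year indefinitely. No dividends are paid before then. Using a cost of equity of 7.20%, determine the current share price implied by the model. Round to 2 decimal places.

Deferred-dividend DDM. At t=3 the remaining stream is a growing perpetuity with first payment D_4 = 1.01.
V_3 = D_4/(r−g) = 1.01/(0.072−0.022) = 20.2000
P₀ = V_3/(1+r)^3 = 20.2000/(1+0.072)^3 = 16.3971

$16.40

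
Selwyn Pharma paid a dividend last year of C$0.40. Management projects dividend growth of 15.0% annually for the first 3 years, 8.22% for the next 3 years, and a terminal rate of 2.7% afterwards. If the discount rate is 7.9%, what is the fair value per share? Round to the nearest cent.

C$12.48

Three-stage DDM. Project D₁…D_6; terminal Gordon value at t=6 with g = 0.027; discount at r = 0.079.
D_1 = 0.4600
D_2 = 0.5290
D_3 = 0.6083
D_4 = 0.6584
D_5 = 0.7125
D_6 = 0.7710
TV_6 = 0.7919/(0.079−0.027) = 15.2280
P₀ = Σ Dₜ/(1+r)ᵗ + TV_6/(1+r)^6 = 12.4761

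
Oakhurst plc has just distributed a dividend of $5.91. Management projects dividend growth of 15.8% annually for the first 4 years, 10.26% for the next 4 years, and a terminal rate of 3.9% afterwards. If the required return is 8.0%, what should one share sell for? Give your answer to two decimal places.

$276.19

Three-stage DDM. Project D₁…D_8; terminal Gordon value at t=8 with g = 0.039; discount at r = 0.08.
D_1 = 6.8438
D_2 = 7.9251
D_3 = 9.1773
D_4 = 10.6273
D_5 = 11.7176
D_6 = 12.9199
D_7 = 14.2454
D_8 = 15.7070
TV_8 = 16.3196/(0.08−0.039) = 398.0388
P₀ = Σ Dₜ/(1+r)ᵗ + TV_8/(1+r)^8 = 276.1905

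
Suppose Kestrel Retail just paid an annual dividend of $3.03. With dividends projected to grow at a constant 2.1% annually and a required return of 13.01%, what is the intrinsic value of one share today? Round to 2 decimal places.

$28.36

Gordon growth model: P₀ = D₁/(r − g). D₁ = 3.03 × (1 + 0.021) = 3.0936.
P₀ = 3.0936 / (0.1301 − 0.021) = 3.0936 / 0.1091 = 28.3559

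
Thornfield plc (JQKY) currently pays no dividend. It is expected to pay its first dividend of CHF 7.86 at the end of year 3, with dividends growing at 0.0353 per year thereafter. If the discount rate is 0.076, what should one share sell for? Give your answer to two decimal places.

Deferred-dividend DDM. At t=2 the remaining stream is a growing perpetuity with first payment D_3 = 7.86.
V_2 = D_3/(r−g) = 7.86/(0.076−0.0353) = 193.1204
P₀ = V_2/(1+r)^2 = 193.1204/(1+0.076)^2 = 166.8029

CHF 166.80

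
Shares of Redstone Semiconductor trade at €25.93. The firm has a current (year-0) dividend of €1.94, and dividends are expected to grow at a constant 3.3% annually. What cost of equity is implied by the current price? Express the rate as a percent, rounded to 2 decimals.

11.03%

Rearranging the constant-growth DDM: r = D₁/P₀ + g.
D₁ = 1.94 × (1 + 0.033) = 2.0040.
r = 2.0040 / 25.93 + 0.033 = 0.07729 + 0.033 = 0.11029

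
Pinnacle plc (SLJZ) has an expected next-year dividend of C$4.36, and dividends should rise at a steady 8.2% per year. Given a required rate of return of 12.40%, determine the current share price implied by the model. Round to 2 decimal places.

C$103.81

Gordon growth model: P₀ = D₁/(r − g), with D₁ = 4.36 given directly.
P₀ = 4.3600 / (0.124 − 0.082) = 4.3600 / 0.042 = 103.8095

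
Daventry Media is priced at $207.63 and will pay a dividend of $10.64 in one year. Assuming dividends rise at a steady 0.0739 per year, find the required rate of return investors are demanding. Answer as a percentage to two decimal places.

Rearranging the constant-growth DDM: r = D₁/P₀ + g.
r = 10.6400 / 207.63 + 0.0739 = 0.05125 + 0.0739 = 0.12515

12.51%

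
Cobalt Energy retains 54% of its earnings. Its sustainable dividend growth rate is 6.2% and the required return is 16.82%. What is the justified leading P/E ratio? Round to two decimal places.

Payout ratio b = 1 − 0.54 = 0.46.
Justified leading P/E = b/(r−g) = 0.46/(0.1682−0.062) = 4.3315

4.33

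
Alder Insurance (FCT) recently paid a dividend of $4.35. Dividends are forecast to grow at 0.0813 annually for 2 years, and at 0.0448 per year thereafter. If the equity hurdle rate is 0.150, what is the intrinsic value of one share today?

$46.13

Two-stage DDM. Project D₁…D_2 at 0.0813, terminal growth 0.0448, discount at r = 0.15.
D_1 = 4.7037
D_2 = 5.0861
Terminal value at t=2: TV = D_3/(r−g) = 5.3139/(0.15−0.0448) = 50.5125
P₀ = 4.7037/(1+0.15)^1 + 5.0861/(1+0.15)^2 + 50.5125/(1+0.15)^2 = 46.1307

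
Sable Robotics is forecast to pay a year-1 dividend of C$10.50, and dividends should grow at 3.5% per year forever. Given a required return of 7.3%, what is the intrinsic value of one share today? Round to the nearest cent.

C$276.32

Gordon growth model: P₀ = D₁/(r − g), with D₁ = 10.50 given directly.
P₀ = 10.5000 / (0.073 − 0.035) = 10.5000 / 0.038 = 276.3158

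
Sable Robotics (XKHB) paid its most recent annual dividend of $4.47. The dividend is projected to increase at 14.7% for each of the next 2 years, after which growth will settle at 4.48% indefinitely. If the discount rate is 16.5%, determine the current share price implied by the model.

Two-stage DDM. Project D₁…D_2 at 0.147, terminal growth 0.0448, discount at r = 0.165.
D_1 = 5.1271
D_2 = 5.8808
Terminal value at t=2: TV = D_3/(r−g) = 6.1442/(0.165−0.0448) = 51.1167
P₀ = 5.1271/(1+0.165)^1 + 5.8808/(1+0.165)^2 + 51.1167/(1+0.165)^2 = 46.3966

$46.40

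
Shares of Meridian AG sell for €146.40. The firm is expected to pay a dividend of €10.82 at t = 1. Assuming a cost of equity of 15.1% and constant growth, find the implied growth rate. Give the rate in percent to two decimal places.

7.71%

From P₀ = D₁/(r − g), the implied growth is g = r − D₁/P₀.
g = 0.151 − 10.82/146.40 = 0.151 − 0.07391 = 0.07709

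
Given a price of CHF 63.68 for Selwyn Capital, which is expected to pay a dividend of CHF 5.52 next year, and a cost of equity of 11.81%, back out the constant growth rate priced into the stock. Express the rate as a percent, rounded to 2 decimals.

From P₀ = D₁/(r − g), the implied growth is g = r − D₁/P₀.
g = 0.1181 − 5.52/63.68 = 0.1181 − 0.08668 = 0.03142

3.14%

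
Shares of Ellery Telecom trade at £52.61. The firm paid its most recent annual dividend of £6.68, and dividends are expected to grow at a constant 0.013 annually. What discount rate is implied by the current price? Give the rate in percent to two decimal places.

14.16%

Rearranging the constant-growth DDM: r = D₁/P₀ + g.
D₁ = 6.68 × (1 + 0.013) = 6.7668.
r = 6.7668 / 52.61 + 0.013 = 0.12862 + 0.013 = 0.14162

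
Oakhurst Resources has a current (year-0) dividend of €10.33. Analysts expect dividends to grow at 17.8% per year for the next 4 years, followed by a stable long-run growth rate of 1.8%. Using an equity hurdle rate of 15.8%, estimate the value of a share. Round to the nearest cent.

€123.57

Two-stage DDM. Project D₁…D_4 at 0.178, terminal growth 0.018, discount at r = 0.158.
D_1 = 12.1687
D_2 = 14.3348
D_3 = 16.8864
D_4 = 19.8921
Terminal value at t=4: TV = D_5/(r−g) = 20.2502/(0.158−0.018) = 144.6443
P₀ = 12.1687/(1+0.158)^1 + 14.3348/(1+0.158)^2 + 16.8864/(1+0.158)^3 + 19.8921/(1+0.158)^4 + 144.6443/(1+0.158)^4 = 123.5743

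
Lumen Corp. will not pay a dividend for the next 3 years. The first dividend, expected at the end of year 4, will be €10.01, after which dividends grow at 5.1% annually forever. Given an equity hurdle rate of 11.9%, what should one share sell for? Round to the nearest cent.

€105.06

Deferred-dividend DDM. At t=3 the remaining stream is a growing perpetuity with first payment D_4 = 10.01.
V_3 = D_4/(r−g) = 10.01/(0.119−0.051) = 147.2059
P₀ = V_3/(1+r)^3 = 147.2059/(1+0.119)^3 = 105.0594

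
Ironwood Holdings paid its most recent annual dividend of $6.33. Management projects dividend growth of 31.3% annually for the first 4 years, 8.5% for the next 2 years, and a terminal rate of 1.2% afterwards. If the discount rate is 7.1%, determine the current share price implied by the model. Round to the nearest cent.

$324.12

Three-stage DDM. Project D₁…D_6; terminal Gordon value at t=6 with g = 0.012; discount at r = 0.071.
D_1 = 8.3113
D_2 = 10.9127
D_3 = 14.3284
D_4 = 18.8132
D_5 = 20.4123
D_6 = 22.1474
TV_6 = 22.4131/(0.071−0.012) = 379.8836
P₀ = Σ Dₜ/(1+r)ᵗ + TV_6/(1+r)^6 = 324.1154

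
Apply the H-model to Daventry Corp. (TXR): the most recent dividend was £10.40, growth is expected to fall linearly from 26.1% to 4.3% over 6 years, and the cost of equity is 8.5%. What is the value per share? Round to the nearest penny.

£420.21

H-model: P₀ = D₀[(1+g_L) + H(g_S−g_L)]/(r−g_L), with H = 6/2 = 3.
P₀ = 10.40 × [(1+0.043) + 3×(0.261−0.043)] / (0.085−0.043)
   = 10.40 × 1.6970 / 0.042 = 420.2095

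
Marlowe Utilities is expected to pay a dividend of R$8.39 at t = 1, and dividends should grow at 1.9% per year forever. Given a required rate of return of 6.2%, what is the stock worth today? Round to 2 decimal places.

R$195.12

Gordon growth model: P₀ = D₁/(r − g), with D₁ = 8.39 given directly.
P₀ = 8.3900 / (0.062 − 0.019) = 8.3900 / 0.043 = 195.1163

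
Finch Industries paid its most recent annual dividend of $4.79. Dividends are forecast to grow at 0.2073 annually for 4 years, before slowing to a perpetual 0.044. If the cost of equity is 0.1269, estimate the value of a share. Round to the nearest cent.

$102.30

Two-stage DDM. Project D₁…D_4 at 0.2073, terminal growth 0.044, discount at r = 0.1269.
D_1 = 5.7830
D_2 = 6.9818
D_3 = 8.4291
D_4 = 10.1765
Terminal value at t=4: TV = D_5/(r−g) = 10.6242/(0.1269−0.044) = 128.1570
P₀ = 5.7830/(1+0.1269)^1 + 6.9818/(1+0.1269)^2 + 8.4291/(1+0.1269)^3 + 10.1765/(1+0.1269)^4 + 128.1570/(1+0.1269)^4 = 102.2997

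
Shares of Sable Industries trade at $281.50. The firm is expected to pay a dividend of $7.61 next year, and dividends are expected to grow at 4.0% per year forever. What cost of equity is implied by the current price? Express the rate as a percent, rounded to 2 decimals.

6.70%

Rearranging the constant-growth DDM: r = D₁/P₀ + g.
r = 7.6100 / 281.50 + 0.04 = 0.02703 + 0.04 = 0.06703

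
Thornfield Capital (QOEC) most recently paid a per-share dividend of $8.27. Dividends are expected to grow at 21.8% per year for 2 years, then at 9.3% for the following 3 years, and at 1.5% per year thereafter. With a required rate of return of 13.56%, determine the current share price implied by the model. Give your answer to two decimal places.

Three-stage DDM. Project D₁…D_5; terminal Gordon value at t=5 with g = 0.015; discount at r = 0.1356.
D_1 = 10.0729
D_2 = 12.2687
D_3 = 13.4097
D_4 = 14.6568
D_5 = 16.0199
TV_5 = 16.2602/(0.1356−0.015) = 134.8278
P₀ = Σ Dₜ/(1+r)ᵗ + TV_5/(1+r)^5 = 116.2290

$116.23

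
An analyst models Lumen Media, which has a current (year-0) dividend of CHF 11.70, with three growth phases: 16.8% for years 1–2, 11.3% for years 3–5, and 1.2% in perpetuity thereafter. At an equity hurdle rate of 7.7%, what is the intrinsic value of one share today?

Three-stage DDM. Project D₁…D_5; terminal Gordon value at t=5 with g = 0.012; discount at r = 0.077.
D_1 = 13.6656
D_2 = 15.9614
D_3 = 17.7651
D_4 = 19.7725
D_5 = 22.0068
TV_5 = 22.2709/(0.077−0.012) = 342.6291
P₀ = Σ Dₜ/(1+r)ᵗ + TV_5/(1+r)^5 = 307.0066

CHF 307.01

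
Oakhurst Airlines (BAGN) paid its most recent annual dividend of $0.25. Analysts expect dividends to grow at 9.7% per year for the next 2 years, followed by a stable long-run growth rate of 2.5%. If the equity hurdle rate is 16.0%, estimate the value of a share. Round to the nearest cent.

$2.16

Two-stage DDM. Project D₁…D_2 at 0.097, terminal growth 0.025, discount at r = 0.16.
D_1 = 0.2742
D_2 = 0.3009
Terminal value at t=2: TV = D_3/(r−g) = 0.3084/(0.16−0.025) = 2.2842
P₀ = 0.2742/(1+0.16)^1 + 0.3009/(1+0.16)^2 + 2.2842/(1+0.16)^2 = 2.1576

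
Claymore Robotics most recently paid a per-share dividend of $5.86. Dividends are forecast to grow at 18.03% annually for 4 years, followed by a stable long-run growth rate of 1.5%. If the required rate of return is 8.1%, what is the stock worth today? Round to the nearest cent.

Two-stage DDM. Project D₁…D_4 at 0.1803, terminal growth 0.015, discount at r = 0.081.
D_1 = 6.9166
D_2 = 8.1636
D_3 = 9.6355
D_4 = 11.3728
Terminal value at t=4: TV = D_5/(r−g) = 11.5434/(0.081−0.015) = 174.8998
P₀ = 6.9166/(1+0.081)^1 + 8.1636/(1+0.081)^2 + 9.6355/(1+0.081)^3 + 11.3728/(1+0.081)^4 + 174.8998/(1+0.081)^4 = 157.4221

$157.42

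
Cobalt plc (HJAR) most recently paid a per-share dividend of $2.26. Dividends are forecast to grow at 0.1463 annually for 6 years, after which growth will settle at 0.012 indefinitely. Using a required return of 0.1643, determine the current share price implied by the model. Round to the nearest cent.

$26.52

Two-stage DDM. Project D₁…D_6 at 0.1463, terminal growth 0.012, discount at r = 0.1643.
D_1 = 2.5906
D_2 = 2.9696
D_3 = 3.4041
D_4 = 3.9021
D_5 = 4.4730
D_6 = 5.1274
Terminal value at t=6: TV = D_7/(r−g) = 5.1889/(0.1643−0.012) = 34.0705
P₀ = 2.5906/(1+0.1643)^1 + 2.9696/(1+0.1643)^2 + 3.4041/(1+0.1643)^3 + 3.9021/(1+0.1643)^4 + 4.4730/(1+0.1643)^5 + 5.1274/(1+0.1643)^6 + 34.0705/(1+0.1643)^6 = 26.5218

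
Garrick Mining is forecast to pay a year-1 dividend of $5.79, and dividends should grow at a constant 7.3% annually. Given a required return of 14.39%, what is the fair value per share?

Gordon growth model: P₀ = D₁/(r − g), with D₁ = 5.79 given directly.
P₀ = 5.7900 / (0.1439 − 0.073) = 5.7900 / 0.0709 = 81.6643

$81.66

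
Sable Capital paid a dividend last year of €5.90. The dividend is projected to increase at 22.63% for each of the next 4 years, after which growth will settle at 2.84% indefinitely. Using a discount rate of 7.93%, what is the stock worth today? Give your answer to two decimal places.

Two-stage DDM. Project D₁…D_4 at 0.2263, terminal growth 0.0284, discount at r = 0.0793.
D_1 = 7.2352
D_2 = 8.8725
D_3 = 10.8803
D_4 = 13.3426
Terminal value at t=4: TV = D_5/(r−g) = 13.7215/(0.0793−0.0284) = 269.5772
P₀ = 7.2352/(1+0.0793)^1 + 8.8725/(1+0.0793)^2 + 10.8803/(1+0.0793)^3 + 13.3426/(1+0.0793)^4 + 269.5772/(1+0.0793)^4 = 231.4687

€231.47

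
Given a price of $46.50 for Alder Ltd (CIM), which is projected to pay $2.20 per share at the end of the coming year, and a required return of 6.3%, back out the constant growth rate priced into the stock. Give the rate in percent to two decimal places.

From P₀ = D₁/(r − g), the implied growth is g = r − D₁/P₀.
g = 0.063 − 2.20/46.50 = 0.063 − 0.04731 = 0.01569

1.57%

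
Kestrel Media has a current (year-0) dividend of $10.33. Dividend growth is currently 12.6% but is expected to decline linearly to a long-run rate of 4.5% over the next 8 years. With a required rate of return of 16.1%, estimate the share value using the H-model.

$121.91

H-model: P₀ = D₀[(1+g_L) + H(g_S−g_L)]/(r−g_L), with H = 8/2 = 4.
P₀ = 10.33 × [(1+0.045) + 4×(0.126−0.045)] / (0.161−0.045)
   = 10.33 × 1.3690 / 0.116 = 121.9118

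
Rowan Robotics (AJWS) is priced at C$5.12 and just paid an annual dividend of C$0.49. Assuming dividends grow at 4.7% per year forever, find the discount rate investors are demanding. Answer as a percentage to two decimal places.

Rearranging the constant-growth DDM: r = D₁/P₀ + g.
D₁ = 0.49 × (1 + 0.047) = 0.5130.
r = 0.5130 / 5.12 + 0.047 = 0.10020 + 0.047 = 0.14720

14.72%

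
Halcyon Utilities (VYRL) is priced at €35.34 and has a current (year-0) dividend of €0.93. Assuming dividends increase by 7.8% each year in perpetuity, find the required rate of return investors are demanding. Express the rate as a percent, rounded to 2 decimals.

Rearranging the constant-growth DDM: r = D₁/P₀ + g.
D₁ = 0.93 × (1 + 0.078) = 1.0025.
r = 1.0025 / 35.34 + 0.078 = 0.02837 + 0.078 = 0.10637

10.64%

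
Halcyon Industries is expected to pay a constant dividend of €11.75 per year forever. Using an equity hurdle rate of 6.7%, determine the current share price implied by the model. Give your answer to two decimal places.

Zero-growth DDM (perpetuity): P₀ = D/r = 11.75 / 0.067 = 175.3731

€175.37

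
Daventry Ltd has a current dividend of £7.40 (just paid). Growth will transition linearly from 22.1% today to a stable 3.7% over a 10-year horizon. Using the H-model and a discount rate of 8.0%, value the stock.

£336.79

H-model: P₀ = D₀[(1+g_L) + H(g_S−g_L)]/(r−g_L), with H = 10/2 = 5.
P₀ = 7.40 × [(1+0.037) + 5×(0.221−0.037)] / (0.08−0.037)
   = 7.40 × 1.9570 / 0.043 = 336.7860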